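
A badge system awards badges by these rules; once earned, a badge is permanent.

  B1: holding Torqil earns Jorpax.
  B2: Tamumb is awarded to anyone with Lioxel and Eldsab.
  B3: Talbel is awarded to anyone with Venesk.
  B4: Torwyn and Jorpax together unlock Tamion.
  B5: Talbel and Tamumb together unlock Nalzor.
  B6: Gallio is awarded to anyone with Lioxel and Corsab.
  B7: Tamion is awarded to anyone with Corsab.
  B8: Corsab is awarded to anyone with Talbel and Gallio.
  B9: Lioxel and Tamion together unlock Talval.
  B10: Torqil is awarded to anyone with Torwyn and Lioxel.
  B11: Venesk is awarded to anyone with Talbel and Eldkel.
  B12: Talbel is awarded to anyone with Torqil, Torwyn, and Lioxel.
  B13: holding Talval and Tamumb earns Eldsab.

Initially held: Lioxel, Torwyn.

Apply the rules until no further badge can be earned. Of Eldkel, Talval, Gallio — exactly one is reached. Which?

Talval

With Torwyn and Lioxel, Torqil is earned (B10).
With Torqil, Jorpax is earned (B1).
With Torwyn and Jorpax, Tamion is earned (B4).
With Lioxel and Tamion, Talval is earned (B9).
No rule produces Eldkel, and it is not given. Gallio would need Lioxel and Corsab (B6), but Corsab is never earned.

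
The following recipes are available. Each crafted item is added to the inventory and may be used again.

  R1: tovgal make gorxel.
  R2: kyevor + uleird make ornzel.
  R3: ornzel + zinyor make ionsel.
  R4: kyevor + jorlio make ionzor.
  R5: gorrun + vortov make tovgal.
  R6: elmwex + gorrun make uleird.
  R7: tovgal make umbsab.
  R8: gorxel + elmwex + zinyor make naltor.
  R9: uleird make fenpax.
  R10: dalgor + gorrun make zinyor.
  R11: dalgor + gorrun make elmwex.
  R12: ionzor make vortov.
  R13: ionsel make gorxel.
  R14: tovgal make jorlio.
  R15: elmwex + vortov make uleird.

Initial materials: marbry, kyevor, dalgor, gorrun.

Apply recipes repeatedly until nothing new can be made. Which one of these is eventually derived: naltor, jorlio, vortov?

naltor

Using R11, dalgor and gorrun make elmwex.
dalgor + gorrun → zinyor (R10).
elmwex + gorrun → uleird (R6).
Using R2, kyevor and uleird make ornzel.
ornzel + zinyor → ionsel (R3).
ionsel → gorxel (R13).
Using R8, gorxel, elmwex, and zinyor make naltor.
vortov would need ionzor (R12), but ionzor is never obtained. jorlio would need tovgal (R14), but tovgal is never obtained.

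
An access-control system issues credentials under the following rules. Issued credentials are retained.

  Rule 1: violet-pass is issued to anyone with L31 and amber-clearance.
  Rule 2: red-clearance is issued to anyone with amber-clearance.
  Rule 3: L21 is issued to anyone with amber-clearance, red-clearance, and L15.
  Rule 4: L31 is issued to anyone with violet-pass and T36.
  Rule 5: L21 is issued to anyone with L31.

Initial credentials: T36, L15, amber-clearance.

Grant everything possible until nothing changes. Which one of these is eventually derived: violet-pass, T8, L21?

L21

Holding amber-clearance grants red-clearance (Rule 2).
Holding amber-clearance, red-clearance, and L15 grants L21 (Rule 3).
No rule produces T8, and it is not given. violet-pass would need L31 and amber-clearance (Rule 1), but L31 is never granted.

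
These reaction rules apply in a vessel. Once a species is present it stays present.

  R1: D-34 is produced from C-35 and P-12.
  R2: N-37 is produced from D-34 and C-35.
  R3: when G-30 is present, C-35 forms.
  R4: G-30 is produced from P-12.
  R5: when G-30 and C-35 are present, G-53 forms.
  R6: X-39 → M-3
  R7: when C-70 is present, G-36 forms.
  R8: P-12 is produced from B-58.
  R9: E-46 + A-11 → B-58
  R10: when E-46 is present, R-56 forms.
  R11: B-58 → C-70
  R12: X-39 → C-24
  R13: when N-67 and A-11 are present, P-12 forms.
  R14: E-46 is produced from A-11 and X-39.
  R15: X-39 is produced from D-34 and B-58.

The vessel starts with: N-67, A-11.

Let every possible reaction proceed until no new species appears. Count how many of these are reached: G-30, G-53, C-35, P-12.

N-67 and A-11 present → P-12 forms (R13).
P-12 present → G-30 forms (R4).
G-30 present → C-35 forms (R3).
G-30 and C-35 present → G-53 forms (R5).
G-30: reached.
G-53: reached.
C-35: reached.
P-12: reached.
All 4 are reached.

4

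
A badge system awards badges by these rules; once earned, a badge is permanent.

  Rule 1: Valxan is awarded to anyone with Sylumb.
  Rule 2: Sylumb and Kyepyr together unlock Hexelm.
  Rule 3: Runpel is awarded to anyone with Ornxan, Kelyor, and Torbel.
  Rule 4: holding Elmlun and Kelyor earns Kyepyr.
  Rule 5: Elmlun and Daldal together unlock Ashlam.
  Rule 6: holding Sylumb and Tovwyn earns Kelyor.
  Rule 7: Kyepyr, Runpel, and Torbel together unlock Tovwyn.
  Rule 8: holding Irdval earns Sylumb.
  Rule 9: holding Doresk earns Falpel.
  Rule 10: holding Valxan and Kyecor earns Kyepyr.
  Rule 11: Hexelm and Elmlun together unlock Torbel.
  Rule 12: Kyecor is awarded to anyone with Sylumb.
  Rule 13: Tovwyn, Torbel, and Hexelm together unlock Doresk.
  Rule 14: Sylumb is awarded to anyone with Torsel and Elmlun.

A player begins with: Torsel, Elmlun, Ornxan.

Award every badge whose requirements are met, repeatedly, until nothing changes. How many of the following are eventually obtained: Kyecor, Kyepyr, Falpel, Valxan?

3

With Torsel and Elmlun, Sylumb is earned (Rule 14).
With Sylumb, Kyecor is earned (Rule 12).
With Sylumb, Valxan is earned (Rule 1).
With Valxan and Kyecor, Kyepyr is earned (Rule 10).
Kyecor: reached.
Kyepyr: reached.
Falpel would need Doresk (Rule 9), but Doresk is never earned.
Valxan: reached.
Reached: Kyecor, Kyepyr, and Valxan — 3 of the 4.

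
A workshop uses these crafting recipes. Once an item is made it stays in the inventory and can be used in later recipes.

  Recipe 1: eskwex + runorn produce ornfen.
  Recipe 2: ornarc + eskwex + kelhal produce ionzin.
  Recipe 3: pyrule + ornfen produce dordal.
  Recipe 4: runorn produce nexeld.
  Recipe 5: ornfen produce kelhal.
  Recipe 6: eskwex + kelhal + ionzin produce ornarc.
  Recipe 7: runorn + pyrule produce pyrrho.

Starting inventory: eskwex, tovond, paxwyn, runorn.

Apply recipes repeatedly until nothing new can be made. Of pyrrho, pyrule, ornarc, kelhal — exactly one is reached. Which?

eskwex + runorn → ornfen (Recipe 1).
Using Recipe 5, ornfen makes kelhal.
pyrrho would need runorn and pyrule (Recipe 7), but pyrule is never obtained. No rule produces pyrule, and it is not given. ornarc would need eskwex, kelhal, and ionzin (Recipe 6), but ionzin is never obtained.

kelhal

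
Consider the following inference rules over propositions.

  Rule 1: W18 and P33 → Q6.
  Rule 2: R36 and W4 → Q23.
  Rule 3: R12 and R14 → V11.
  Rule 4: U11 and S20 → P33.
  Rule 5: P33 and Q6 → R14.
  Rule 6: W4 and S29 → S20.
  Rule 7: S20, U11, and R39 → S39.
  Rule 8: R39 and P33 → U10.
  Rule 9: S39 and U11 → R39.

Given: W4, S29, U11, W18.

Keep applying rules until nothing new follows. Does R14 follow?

W4 and S29 hold, so S20 follows (Rule 6).
From U11 and S20, Rule 4 gives P33.
W18 and P33 hold, so Q6 follows (Rule 1).
P33 and Q6 hold, so R14 follows (Rule 5).

Yes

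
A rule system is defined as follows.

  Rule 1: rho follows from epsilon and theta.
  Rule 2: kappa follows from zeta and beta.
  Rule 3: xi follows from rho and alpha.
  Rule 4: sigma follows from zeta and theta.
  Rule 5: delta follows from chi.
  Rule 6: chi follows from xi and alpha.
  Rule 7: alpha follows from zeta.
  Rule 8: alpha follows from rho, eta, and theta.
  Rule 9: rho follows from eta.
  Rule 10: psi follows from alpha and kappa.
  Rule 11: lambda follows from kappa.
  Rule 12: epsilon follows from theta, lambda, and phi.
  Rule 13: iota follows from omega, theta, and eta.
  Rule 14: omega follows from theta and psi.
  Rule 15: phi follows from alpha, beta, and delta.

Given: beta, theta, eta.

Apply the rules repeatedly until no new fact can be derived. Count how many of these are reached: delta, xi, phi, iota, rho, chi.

From eta, Rule 9 gives rho.
rho, eta, and theta hold, so alpha follows (Rule 8).
rho and alpha hold, so xi follows (Rule 3).
xi and alpha hold, so chi follows (Rule 6).
chi holds, so delta follows (Rule 5).
From alpha, beta, and delta, Rule 15 gives phi.
delta: reached.
xi: reached.
phi: reached.
iota would need omega, theta, and eta (Rule 13), but omega is never established.
rho: reached.
chi: reached.
Reached: delta, xi, phi, rho, and chi — 5 of the 6.

5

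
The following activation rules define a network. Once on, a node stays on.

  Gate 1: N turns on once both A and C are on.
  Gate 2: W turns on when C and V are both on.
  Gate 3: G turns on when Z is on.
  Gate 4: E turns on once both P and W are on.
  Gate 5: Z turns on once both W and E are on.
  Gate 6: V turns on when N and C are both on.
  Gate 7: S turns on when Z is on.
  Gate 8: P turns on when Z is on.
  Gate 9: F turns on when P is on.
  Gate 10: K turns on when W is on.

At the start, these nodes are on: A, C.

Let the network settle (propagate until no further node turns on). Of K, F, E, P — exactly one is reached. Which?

A and C are on, so N turns on (Gate 1).
N and C are on, so V turns on (Gate 6).
C and V are on, so W turns on (Gate 2).
Gate 10: W on → K on.
F would need P (Gate 9), but P never turns on. E would need P and W (Gate 4), but P never turns on. P would need Z (Gate 8), but Z never turns on.

K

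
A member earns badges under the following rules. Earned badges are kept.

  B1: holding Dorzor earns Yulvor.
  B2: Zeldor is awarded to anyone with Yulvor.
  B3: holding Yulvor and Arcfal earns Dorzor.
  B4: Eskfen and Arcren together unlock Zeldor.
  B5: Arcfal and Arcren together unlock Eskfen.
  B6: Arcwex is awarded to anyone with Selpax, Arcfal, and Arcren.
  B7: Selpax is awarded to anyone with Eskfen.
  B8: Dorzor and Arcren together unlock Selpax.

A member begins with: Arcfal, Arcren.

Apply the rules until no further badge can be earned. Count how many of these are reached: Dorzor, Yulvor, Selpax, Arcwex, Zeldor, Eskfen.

4

With Arcfal and Arcren, Eskfen is earned (B5).
With Eskfen and Arcren, Zeldor is earned (B4).
With Eskfen, Selpax is earned (B7).
With Selpax, Arcfal, and Arcren, Arcwex is earned (B6).
Dorzor would need Yulvor and Arcfal (B3), but Yulvor is never earned.
Yulvor would need Dorzor (B1), but Dorzor is never earned.
Selpax: reached.
Arcwex: reached.
Zeldor: reached.
Eskfen: reached.
Reached: Selpax, Arcwex, Zeldor, and Eskfen — 4 of the 6.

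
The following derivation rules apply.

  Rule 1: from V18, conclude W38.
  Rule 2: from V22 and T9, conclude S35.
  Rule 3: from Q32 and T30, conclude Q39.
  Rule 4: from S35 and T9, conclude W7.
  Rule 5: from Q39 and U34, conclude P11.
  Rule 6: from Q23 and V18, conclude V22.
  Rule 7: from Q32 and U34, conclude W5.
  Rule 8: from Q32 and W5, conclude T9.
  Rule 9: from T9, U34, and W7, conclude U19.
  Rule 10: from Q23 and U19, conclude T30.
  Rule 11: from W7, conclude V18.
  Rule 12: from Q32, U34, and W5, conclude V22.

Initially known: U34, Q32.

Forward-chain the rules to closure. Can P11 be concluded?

P11 would need Q39 and U34 (Rule 5), but Q39 is never established.

No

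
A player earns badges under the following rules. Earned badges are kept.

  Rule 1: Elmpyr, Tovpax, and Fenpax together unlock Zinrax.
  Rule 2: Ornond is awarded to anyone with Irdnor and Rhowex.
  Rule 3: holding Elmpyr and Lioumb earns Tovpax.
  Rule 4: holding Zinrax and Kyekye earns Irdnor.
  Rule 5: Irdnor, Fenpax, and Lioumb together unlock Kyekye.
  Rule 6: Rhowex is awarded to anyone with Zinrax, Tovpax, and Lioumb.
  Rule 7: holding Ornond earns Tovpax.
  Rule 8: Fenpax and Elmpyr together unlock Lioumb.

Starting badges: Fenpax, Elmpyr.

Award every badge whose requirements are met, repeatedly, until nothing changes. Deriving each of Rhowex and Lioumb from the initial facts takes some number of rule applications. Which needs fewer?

Lioumb

Lioumb: With Fenpax and Elmpyr, Lioumb is earned (Rule 8). [1 rule application]
Rhowex: With Fenpax and Elmpyr, Lioumb is earned (Rule 8). With Elmpyr and Lioumb, Tovpax is earned (Rule 3). With Elmpyr, Tovpax, and Fenpax, Zinrax is earned (Rule 1). With Zinrax, Tovpax, and Lioumb, Rhowex is earned (Rule 6). [4 rule applications]
Lioumb needs fewer.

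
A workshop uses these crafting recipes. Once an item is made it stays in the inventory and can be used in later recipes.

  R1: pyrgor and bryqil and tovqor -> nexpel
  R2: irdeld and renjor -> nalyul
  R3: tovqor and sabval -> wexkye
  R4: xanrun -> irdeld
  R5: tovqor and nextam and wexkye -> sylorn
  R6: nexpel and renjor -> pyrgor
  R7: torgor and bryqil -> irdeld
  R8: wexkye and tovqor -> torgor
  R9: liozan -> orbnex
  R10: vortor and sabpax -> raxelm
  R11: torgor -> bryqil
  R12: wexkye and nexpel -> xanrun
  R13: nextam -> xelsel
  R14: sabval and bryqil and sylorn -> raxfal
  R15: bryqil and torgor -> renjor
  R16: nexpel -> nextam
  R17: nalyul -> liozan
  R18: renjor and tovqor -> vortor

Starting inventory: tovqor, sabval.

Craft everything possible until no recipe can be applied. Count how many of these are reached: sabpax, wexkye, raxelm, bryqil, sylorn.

tovqor and sabval -> wexkye (R3).
wexkye and tovqor -> torgor (R8).
torgor -> bryqil (R11).
No rule produces sabpax, and it is not given.
wexkye: reached.
raxelm would need vortor and sabpax (R10), but sabpax is never obtained.
bryqil: reached.
sylorn would need tovqor, nextam, and wexkye (R5), but nextam is never obtained.
Reached: wexkye and bryqil — 2 of the 5.

2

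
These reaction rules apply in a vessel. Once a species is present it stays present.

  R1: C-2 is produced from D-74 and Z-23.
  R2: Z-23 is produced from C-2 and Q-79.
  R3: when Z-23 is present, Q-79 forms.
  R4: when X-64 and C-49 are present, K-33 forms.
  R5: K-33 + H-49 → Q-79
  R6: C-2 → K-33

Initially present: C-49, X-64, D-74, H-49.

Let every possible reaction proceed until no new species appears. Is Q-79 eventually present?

Yes

X-64 and C-49 present → K-33 forms (R4).
K-33 and H-49 present → Q-79 forms (R5).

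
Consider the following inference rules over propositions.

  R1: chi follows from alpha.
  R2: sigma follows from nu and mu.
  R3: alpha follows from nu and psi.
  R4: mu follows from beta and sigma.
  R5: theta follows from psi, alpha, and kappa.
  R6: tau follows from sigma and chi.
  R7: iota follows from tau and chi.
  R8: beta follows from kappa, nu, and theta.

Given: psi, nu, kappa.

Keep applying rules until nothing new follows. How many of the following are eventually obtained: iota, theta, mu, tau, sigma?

1

From nu and psi, R3 gives alpha.
psi, alpha, and kappa hold, so theta follows (R5).
iota would need tau and chi (R7), but tau is never established.
theta: reached.
mu would need beta and sigma (R4), but sigma is never established.
tau would need sigma and chi (R6), but sigma is never established.
sigma would need nu and mu (R2), but mu is never established.
Reached: theta — 1 of the 5.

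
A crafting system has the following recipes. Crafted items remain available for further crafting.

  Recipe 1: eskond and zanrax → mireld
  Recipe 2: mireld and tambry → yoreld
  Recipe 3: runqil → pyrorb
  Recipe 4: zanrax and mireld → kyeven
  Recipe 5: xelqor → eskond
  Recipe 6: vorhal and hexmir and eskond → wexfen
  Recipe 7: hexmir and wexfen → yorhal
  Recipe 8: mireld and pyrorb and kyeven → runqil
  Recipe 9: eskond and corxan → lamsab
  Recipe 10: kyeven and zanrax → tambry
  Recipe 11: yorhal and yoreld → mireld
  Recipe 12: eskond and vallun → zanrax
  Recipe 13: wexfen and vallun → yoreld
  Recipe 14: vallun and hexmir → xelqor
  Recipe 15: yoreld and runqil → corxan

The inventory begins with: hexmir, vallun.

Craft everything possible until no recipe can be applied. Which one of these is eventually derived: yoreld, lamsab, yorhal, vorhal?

yoreld

Using Recipe 14, vallun and hexmir make xelqor.
Using Recipe 5, xelqor makes eskond.
Using Recipe 12, eskond and vallun make zanrax.
eskond and zanrax → mireld (Recipe 1).
Using Recipe 4, zanrax and mireld make kyeven.
kyeven and zanrax → tambry (Recipe 10).
Using Recipe 2, mireld and tambry make yoreld.
lamsab would need eskond and corxan (Recipe 9), but corxan is never obtained. No rule produces vorhal, and it is not given. yorhal would need hexmir and wexfen (Recipe 7), but wexfen is never obtained.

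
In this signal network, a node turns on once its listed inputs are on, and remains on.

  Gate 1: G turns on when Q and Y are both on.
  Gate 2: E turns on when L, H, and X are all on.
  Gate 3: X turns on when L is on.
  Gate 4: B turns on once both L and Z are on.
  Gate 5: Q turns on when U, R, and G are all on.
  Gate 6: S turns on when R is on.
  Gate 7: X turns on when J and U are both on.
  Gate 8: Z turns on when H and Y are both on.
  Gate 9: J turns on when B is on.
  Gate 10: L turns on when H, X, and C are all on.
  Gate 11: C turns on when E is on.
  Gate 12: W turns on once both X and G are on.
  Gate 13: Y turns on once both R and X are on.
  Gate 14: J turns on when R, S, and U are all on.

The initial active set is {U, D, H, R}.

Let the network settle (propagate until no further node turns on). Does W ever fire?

W would need X and G (Gate 12), but G never turns on.

No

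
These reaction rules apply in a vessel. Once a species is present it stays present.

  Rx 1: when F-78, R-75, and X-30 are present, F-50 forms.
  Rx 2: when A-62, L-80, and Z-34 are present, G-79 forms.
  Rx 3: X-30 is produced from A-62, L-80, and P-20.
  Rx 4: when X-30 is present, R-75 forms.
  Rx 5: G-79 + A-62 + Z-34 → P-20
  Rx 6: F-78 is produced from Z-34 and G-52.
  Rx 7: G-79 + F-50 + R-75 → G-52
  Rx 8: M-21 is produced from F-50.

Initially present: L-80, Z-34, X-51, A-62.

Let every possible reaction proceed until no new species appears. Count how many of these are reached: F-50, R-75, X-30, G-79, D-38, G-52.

A-62, L-80, and Z-34 present → G-79 forms (Rx 2).
G-79, A-62, and Z-34 present → P-20 forms (Rx 5).
A-62, L-80, and P-20 present → X-30 forms (Rx 3).
X-30 present → R-75 forms (Rx 4).
F-50 would need F-78, R-75, and X-30 (Rx 1), but F-78 never forms.
R-75: reached.
X-30: reached.
G-79: reached.
No rule produces D-38, and it is not given.
G-52 would need G-79, F-50, and R-75 (Rx 7), but F-50 never forms.
Reached: R-75, X-30, and G-79 — 3 of the 6.

3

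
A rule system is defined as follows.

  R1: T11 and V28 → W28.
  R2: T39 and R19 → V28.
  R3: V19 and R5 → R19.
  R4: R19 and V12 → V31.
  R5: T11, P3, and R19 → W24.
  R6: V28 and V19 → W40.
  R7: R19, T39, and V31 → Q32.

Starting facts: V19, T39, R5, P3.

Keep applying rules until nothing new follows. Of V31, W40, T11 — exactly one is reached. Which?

From V19 and R5, R3 gives R19.
T39 and R19 hold, so V28 follows (R2).
V28 and V19 hold, so W40 follows (R6).
No rule produces T11, and it is not given. V31 would need R19 and V12 (R4), but V12 is never established.

W40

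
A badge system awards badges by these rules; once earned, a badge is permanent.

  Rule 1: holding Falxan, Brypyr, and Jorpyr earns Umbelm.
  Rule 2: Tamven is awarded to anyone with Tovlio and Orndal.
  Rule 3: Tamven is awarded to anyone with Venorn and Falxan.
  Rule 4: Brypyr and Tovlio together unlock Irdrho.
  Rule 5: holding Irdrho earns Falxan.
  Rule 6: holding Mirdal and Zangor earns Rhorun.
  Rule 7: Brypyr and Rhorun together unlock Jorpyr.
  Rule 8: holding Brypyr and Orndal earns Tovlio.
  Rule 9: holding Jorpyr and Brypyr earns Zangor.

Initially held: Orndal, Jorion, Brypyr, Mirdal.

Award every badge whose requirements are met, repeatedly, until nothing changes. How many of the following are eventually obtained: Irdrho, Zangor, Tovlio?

2

With Brypyr and Orndal, Tovlio is earned (Rule 8).
With Brypyr and Tovlio, Irdrho is earned (Rule 4).
Irdrho: reached.
Zangor would need Jorpyr and Brypyr (Rule 9), but Jorpyr is never earned.
Tovlio: reached.
Reached: Irdrho and Tovlio — 2 of the 3.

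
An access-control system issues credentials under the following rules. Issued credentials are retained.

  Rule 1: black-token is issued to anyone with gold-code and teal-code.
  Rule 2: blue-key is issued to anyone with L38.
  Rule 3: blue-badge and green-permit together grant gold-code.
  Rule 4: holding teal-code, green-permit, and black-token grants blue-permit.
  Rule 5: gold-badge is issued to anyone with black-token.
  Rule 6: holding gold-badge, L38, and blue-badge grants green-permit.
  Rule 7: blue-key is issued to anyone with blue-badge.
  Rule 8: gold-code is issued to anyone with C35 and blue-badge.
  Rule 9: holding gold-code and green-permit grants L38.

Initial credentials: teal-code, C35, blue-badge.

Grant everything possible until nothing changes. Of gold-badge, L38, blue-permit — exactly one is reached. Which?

Holding C35 and blue-badge grants gold-code (Rule 8).
Holding gold-code and teal-code grants black-token (Rule 1).
Holding black-token grants gold-badge (Rule 5).
L38 would need gold-code and green-permit (Rule 9), but green-permit is never granted. blue-permit would need teal-code, green-permit, and black-token (Rule 4), but green-permit is never granted.

gold-badge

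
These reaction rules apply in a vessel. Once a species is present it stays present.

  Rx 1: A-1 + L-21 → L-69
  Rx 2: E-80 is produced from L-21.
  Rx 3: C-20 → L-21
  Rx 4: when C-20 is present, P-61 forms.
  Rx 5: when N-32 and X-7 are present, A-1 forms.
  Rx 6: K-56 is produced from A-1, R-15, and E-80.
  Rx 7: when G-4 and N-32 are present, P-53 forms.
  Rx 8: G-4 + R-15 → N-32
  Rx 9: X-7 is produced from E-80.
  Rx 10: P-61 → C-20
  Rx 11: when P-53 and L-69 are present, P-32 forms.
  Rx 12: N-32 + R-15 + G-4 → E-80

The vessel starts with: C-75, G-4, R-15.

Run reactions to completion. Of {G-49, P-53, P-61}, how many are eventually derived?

1

G-4 and R-15 present → N-32 forms (Rx 8).
G-4 and N-32 present → P-53 forms (Rx 7).
No rule produces G-49, and it is not given.
P-53: reached.
P-61 would need C-20 (Rx 4), but C-20 never forms.
Reached: P-53 — 1 of the 3.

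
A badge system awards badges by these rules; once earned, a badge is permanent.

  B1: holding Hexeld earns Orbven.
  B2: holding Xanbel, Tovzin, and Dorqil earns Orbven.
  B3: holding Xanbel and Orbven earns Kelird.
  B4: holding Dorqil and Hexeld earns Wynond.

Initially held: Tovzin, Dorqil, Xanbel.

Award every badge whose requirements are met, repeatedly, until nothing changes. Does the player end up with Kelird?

Yes

With Xanbel, Tovzin, and Dorqil, Orbven is earned (B2).
With Xanbel and Orbven, Kelird is earned (B3).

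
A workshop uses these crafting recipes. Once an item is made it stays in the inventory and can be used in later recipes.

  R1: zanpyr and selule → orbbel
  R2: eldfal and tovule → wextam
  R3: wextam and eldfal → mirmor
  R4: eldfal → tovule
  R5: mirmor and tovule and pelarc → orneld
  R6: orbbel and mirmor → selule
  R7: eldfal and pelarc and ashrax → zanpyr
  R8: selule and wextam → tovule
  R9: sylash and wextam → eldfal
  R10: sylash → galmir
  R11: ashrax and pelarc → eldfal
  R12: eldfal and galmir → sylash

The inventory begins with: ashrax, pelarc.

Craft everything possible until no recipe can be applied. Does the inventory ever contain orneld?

Using R11, ashrax and pelarc make eldfal.
eldfal → tovule (R4).
eldfal and tovule → wextam (R2).
wextam and eldfal → mirmor (R3).
mirmor and tovule and pelarc → orneld (R5).

Yes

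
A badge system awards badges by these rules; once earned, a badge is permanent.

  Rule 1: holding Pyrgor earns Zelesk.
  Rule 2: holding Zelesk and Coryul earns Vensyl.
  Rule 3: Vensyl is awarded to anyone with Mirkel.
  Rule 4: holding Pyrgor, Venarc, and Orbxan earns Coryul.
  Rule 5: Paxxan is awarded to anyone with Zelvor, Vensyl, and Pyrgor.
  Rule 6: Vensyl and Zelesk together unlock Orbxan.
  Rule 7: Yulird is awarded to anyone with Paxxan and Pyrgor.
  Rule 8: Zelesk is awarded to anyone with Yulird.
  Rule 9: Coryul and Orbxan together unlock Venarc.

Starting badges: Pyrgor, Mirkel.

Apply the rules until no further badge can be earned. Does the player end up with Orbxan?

With Mirkel, Vensyl is earned (Rule 3).
With Pyrgor, Zelesk is earned (Rule 1).
With Vensyl and Zelesk, Orbxan is earned (Rule 6).

Yes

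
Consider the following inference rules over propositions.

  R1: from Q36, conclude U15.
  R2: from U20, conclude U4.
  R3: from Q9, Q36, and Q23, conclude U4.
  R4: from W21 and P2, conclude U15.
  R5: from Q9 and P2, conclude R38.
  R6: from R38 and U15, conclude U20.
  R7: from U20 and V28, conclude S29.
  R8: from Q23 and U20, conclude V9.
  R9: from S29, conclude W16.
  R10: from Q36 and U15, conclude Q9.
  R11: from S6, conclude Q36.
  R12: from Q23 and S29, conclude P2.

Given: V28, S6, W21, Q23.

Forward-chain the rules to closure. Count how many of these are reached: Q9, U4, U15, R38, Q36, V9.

From S6, R11 gives Q36.
From Q36, R1 gives U15.
From Q36 and U15, R10 gives Q9.
From Q9, Q36, and Q23, R3 gives U4.
Q9: reached.
U4: reached.
U15: reached.
R38 would need Q9 and P2 (R5), but P2 is never established.
Q36: reached.
V9 would need Q23 and U20 (R8), but U20 is never established.
Reached: Q9, U4, U15, and Q36 — 4 of the 6.

4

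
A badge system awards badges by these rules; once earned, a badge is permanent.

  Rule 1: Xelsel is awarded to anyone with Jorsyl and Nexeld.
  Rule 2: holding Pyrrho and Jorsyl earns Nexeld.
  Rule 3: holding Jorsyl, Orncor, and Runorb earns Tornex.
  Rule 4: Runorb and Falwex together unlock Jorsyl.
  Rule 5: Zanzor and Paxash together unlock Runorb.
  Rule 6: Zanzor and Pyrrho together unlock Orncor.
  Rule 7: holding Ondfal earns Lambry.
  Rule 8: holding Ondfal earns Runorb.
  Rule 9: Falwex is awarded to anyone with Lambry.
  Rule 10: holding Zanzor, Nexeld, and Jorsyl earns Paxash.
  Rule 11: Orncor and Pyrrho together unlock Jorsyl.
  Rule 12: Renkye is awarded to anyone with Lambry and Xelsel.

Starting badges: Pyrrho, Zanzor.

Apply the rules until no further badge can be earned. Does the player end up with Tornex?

Yes

With Zanzor and Pyrrho, Orncor is earned (Rule 6).
With Orncor and Pyrrho, Jorsyl is earned (Rule 11).
With Pyrrho and Jorsyl, Nexeld is earned (Rule 2).
With Zanzor, Nexeld, and Jorsyl, Paxash is earned (Rule 10).
With Zanzor and Paxash, Runorb is earned (Rule 5).
With Jorsyl, Orncor, and Runorb, Tornex is earned (Rule 3).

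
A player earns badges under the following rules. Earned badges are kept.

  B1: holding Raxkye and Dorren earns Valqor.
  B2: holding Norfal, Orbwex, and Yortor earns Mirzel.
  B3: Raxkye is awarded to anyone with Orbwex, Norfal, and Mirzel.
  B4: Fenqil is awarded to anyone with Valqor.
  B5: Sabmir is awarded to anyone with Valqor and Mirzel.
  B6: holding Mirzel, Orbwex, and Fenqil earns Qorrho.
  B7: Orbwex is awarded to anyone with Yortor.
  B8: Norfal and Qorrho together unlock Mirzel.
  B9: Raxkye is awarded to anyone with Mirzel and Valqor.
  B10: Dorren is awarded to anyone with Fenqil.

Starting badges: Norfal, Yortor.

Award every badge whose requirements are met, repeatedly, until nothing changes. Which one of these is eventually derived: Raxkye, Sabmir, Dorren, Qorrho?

With Yortor, Orbwex is earned (B7).
With Norfal, Orbwex, and Yortor, Mirzel is earned (B2).
With Orbwex, Norfal, and Mirzel, Raxkye is earned (B3).
Sabmir would need Valqor and Mirzel (B5), but Valqor is never earned. Qorrho would need Mirzel, Orbwex, and Fenqil (B6), but Fenqil is never earned. Dorren would need Fenqil (B10), but Fenqil is never earned.

Raxkye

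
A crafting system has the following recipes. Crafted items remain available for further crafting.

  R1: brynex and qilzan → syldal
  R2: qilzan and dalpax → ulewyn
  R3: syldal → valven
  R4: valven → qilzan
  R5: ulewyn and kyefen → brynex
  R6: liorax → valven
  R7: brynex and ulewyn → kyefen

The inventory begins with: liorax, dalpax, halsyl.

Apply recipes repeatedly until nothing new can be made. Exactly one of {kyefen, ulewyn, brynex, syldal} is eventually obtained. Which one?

ulewyn

liorax → valven (R6).
valven → qilzan (R4).
Using R2, qilzan and dalpax make ulewyn.
brynex would need ulewyn and kyefen (R5), but kyefen is never obtained. kyefen would need brynex and ulewyn (R7), but brynex is never obtained. syldal would need brynex and qilzan (R1), but brynex is never obtained.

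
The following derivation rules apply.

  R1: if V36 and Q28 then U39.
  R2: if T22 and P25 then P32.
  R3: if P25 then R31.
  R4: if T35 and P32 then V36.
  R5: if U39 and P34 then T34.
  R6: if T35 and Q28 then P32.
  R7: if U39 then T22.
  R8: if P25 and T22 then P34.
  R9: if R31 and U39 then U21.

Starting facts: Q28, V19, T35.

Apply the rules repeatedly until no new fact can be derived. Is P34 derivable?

No

P34 would need P25 and T22 (R8), but P25 is never established.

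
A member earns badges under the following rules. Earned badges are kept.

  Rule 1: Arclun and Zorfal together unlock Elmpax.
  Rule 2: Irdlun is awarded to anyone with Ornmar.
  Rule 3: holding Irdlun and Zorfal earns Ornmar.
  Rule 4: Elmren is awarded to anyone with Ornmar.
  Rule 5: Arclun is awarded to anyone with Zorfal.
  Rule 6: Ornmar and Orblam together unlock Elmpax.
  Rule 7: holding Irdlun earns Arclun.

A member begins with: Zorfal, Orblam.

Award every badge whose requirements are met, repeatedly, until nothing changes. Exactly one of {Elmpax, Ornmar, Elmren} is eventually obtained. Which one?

With Zorfal, Arclun is earned (Rule 5).
With Arclun and Zorfal, Elmpax is earned (Rule 1).
Elmren would need Ornmar (Rule 4), but Ornmar is never earned. Ornmar would need Irdlun and Zorfal (Rule 3), but Irdlun is never earned.

Elmpax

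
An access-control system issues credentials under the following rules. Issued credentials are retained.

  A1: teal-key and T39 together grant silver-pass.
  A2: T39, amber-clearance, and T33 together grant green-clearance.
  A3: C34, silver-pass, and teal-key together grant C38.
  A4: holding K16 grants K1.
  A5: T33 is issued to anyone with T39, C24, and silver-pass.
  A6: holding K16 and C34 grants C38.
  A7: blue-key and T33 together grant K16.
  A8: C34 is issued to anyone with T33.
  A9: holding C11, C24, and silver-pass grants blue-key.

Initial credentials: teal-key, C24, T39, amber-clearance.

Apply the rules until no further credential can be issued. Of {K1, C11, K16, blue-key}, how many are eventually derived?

K1 would need K16 (A4), but K16 is never granted.
No rule produces C11, and it is not given.
K16 would need blue-key and T33 (A7), but blue-key is never granted.
blue-key would need C11, C24, and silver-pass (A9), but C11 is never granted.
None of the 4 are reached.

0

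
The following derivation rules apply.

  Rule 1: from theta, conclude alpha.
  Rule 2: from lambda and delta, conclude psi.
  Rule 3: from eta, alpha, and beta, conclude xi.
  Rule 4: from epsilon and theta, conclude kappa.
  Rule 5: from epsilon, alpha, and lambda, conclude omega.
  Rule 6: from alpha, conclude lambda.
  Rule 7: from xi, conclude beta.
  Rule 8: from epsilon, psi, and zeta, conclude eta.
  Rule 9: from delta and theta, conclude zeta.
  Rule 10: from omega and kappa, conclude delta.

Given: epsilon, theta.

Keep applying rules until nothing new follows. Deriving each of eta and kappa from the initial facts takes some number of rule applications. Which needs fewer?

kappa

kappa: From epsilon and theta, Rule 4 gives kappa. [1 rule application]
eta: From epsilon and theta, Rule 4 gives kappa. theta holds, so alpha follows (Rule 1). From alpha, Rule 6 gives lambda. epsilon, alpha, and lambda hold, so omega follows (Rule 5). From omega and kappa, Rule 10 gives delta. lambda and delta hold, so psi follows (Rule 2). delta and theta hold, so zeta follows (Rule 9). From epsilon, psi, and zeta, Rule 8 gives eta. [8 rule applications]
kappa needs fewer.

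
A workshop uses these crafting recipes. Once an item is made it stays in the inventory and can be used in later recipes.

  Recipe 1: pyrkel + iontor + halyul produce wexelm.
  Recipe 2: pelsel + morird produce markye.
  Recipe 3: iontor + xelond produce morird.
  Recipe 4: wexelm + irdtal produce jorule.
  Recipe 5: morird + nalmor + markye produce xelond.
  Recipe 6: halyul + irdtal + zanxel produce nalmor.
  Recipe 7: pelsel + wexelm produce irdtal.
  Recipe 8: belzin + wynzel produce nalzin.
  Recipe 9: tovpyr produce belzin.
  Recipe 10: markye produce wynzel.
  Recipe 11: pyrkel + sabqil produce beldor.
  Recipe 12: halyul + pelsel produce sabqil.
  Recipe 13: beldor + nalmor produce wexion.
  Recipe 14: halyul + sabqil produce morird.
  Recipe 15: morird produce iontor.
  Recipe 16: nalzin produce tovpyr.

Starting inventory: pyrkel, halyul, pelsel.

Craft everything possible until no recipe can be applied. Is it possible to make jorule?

halyul + pelsel → sabqil (Recipe 12).
halyul + sabqil → morird (Recipe 14).
morird → iontor (Recipe 15).
pyrkel + iontor + halyul → wexelm (Recipe 1).
Using Recipe 7, pelsel and wexelm make irdtal.
Using Recipe 4, wexelm and irdtal make jorule.

Yes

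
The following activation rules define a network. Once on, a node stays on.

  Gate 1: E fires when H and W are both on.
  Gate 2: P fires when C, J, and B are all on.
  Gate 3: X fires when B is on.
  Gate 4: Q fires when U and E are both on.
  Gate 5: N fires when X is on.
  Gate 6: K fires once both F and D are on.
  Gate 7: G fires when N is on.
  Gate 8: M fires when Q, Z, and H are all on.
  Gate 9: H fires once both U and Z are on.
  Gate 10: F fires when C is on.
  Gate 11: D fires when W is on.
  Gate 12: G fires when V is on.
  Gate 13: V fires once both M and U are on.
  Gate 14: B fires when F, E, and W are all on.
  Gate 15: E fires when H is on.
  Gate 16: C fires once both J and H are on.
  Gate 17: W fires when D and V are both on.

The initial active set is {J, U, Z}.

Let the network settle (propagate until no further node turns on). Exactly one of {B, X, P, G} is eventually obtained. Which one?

Gate 9: U and Z on → H on.
Gate 15: H on → E on.
Gate 4: U and E on → Q on.
Q, Z, and H are on, so M fires (Gate 8).
Gate 13: M and U on → V on.
V is on, so G fires (Gate 12).
B would need F, E, and W (Gate 14), but W never turns on. X would need B (Gate 3), but B never turns on. P would need C, J, and B (Gate 2), but B never turns on.

G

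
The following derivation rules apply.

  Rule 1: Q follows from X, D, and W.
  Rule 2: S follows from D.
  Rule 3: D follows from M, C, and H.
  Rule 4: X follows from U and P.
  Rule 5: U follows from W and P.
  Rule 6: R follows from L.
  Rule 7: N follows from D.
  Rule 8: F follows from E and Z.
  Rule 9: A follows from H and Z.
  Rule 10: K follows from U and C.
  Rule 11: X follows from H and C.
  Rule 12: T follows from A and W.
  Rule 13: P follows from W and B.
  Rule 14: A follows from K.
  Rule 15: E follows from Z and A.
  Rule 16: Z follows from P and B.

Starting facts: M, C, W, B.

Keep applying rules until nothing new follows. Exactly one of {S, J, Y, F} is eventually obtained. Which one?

From W and B, Rule 13 gives P.
P and B hold, so Z follows (Rule 16).
From W and P, Rule 5 gives U.
U and C hold, so K follows (Rule 10).
From K, Rule 14 gives A.
From Z and A, Rule 15 gives E.
From E and Z, Rule 8 gives F.
S would need D (Rule 2), but D is never established. No rule produces Y, and it is not given. No rule produces J, and it is not given.

F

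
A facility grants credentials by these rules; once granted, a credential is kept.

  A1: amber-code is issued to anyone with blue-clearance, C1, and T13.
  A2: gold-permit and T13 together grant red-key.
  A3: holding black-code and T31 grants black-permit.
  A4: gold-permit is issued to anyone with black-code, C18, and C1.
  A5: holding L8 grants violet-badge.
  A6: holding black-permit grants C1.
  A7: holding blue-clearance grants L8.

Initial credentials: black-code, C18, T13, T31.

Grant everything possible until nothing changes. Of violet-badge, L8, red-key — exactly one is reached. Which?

red-key

Holding black-code and T31 grants black-permit (A3).
Holding black-permit grants C1 (A6).
Holding black-code, C18, and C1 grants gold-permit (A4).
Holding gold-permit and T13 grants red-key (A2).
violet-badge would need L8 (A5), but L8 is never granted. L8 would need blue-clearance (A7), but blue-clearance is never granted.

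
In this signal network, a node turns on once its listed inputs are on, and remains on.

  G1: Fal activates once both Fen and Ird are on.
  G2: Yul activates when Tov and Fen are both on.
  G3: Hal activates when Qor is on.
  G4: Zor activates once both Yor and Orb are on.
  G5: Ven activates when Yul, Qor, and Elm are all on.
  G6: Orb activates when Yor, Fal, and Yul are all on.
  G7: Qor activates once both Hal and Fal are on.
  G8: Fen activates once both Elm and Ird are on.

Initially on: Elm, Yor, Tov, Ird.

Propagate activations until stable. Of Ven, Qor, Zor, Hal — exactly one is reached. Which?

Elm and Ird are on, so Fen activates (G8).
Fen and Ird are on, so Fal activates (G1).
Tov and Fen are on, so Yul activates (G2).
Yor, Fal, and Yul are on, so Orb activates (G6).
G4: Yor and Orb on → Zor on.
Qor would need Hal and Fal (G7), but Hal never turns on. Hal would need Qor (G3), but Qor never turns on. Ven would need Yul, Qor, and Elm (G5), but Qor never turns on.

Zor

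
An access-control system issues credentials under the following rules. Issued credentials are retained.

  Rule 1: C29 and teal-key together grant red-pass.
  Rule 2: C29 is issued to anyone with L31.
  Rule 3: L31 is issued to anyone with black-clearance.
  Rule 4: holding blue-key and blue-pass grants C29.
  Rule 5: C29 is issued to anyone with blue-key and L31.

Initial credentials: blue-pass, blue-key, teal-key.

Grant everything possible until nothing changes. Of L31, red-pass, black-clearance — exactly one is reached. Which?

red-pass

Holding blue-key and blue-pass grants C29 (Rule 4).
Holding C29 and teal-key grants red-pass (Rule 1).
L31 would need black-clearance (Rule 3), but black-clearance is never granted. No rule produces black-clearance, and it is not given.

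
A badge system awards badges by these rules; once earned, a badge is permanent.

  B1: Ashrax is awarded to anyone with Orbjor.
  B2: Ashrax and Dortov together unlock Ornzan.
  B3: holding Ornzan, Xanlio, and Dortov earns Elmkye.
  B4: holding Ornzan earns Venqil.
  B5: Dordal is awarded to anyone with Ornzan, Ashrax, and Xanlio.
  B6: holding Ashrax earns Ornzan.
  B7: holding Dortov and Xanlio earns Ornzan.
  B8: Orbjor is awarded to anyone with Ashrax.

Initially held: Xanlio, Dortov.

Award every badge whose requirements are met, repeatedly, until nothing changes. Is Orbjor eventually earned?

No

Orbjor would need Ashrax (B8), but Ashrax is never earned.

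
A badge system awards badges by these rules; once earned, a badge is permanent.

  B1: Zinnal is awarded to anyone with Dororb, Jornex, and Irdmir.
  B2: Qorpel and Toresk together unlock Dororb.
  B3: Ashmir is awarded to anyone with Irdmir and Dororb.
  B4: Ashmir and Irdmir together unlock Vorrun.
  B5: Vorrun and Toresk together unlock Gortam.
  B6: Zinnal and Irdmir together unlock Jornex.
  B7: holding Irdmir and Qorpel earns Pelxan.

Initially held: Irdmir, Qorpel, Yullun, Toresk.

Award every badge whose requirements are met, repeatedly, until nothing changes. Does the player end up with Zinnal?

Zinnal would need Dororb, Jornex, and Irdmir (B1), but Jornex is never earned.

No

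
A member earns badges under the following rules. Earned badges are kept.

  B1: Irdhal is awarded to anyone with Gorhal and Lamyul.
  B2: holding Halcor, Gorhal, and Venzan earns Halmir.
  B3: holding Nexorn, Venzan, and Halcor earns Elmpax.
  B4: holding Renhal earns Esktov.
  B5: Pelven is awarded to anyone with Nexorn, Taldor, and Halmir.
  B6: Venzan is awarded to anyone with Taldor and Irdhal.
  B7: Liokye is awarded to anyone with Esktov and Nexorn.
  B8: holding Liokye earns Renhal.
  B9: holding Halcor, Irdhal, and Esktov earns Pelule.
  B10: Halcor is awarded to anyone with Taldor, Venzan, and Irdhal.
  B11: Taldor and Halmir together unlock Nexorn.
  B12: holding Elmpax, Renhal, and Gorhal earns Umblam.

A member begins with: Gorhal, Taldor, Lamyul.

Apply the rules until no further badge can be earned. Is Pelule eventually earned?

Pelule would need Halcor, Irdhal, and Esktov (B9), but Esktov is never earned.

No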